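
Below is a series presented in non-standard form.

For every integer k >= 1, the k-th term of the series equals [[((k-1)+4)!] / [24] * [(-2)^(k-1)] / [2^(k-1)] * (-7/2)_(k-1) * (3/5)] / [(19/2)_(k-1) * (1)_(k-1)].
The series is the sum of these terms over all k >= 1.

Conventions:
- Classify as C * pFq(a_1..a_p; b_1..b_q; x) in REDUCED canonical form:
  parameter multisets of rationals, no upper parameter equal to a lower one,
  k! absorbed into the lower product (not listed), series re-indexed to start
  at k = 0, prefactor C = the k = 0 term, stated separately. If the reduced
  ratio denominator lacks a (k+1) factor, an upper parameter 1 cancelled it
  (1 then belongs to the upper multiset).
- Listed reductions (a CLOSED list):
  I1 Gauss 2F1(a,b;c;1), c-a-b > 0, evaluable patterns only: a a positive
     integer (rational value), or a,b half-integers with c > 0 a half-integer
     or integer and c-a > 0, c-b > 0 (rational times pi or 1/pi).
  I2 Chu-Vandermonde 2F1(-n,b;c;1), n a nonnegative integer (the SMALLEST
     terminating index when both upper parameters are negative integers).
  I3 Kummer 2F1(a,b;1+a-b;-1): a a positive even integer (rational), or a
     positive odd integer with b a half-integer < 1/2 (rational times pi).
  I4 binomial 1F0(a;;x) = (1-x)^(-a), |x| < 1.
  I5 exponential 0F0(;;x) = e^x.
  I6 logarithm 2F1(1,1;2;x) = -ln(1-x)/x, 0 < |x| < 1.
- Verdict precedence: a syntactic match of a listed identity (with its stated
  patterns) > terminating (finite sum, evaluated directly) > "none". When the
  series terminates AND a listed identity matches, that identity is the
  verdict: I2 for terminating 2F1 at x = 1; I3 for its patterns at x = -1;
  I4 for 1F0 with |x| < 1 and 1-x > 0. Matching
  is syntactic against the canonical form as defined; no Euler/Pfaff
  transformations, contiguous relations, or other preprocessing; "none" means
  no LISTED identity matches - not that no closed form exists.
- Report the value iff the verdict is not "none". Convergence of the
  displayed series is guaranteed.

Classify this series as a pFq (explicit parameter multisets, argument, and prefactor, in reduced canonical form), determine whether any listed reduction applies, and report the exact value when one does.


Prefactor 3/5, argument -1: 2F1 with upper {-7/2, 5} over lower {19/2}. Verdict: this is Kummer (I3) (x = -1; c = 19/2 equals 1+a-b for upper {-7/2, 5}: listed pattern). Sum: (459459/524288) * pi.

The tell: t_0 being 3/5, the factorial ratio (C = 3/5, x = -1) (k+a-1)!/(a-1)! is a rising factorial (a)_k.
Adjacent-term ratio: r(k) = (-1) * (k-7/2) (k+5) / [(k+19/2) (k+1)] - rational; roots negated = parameters, x = (-1), C = 3/5.


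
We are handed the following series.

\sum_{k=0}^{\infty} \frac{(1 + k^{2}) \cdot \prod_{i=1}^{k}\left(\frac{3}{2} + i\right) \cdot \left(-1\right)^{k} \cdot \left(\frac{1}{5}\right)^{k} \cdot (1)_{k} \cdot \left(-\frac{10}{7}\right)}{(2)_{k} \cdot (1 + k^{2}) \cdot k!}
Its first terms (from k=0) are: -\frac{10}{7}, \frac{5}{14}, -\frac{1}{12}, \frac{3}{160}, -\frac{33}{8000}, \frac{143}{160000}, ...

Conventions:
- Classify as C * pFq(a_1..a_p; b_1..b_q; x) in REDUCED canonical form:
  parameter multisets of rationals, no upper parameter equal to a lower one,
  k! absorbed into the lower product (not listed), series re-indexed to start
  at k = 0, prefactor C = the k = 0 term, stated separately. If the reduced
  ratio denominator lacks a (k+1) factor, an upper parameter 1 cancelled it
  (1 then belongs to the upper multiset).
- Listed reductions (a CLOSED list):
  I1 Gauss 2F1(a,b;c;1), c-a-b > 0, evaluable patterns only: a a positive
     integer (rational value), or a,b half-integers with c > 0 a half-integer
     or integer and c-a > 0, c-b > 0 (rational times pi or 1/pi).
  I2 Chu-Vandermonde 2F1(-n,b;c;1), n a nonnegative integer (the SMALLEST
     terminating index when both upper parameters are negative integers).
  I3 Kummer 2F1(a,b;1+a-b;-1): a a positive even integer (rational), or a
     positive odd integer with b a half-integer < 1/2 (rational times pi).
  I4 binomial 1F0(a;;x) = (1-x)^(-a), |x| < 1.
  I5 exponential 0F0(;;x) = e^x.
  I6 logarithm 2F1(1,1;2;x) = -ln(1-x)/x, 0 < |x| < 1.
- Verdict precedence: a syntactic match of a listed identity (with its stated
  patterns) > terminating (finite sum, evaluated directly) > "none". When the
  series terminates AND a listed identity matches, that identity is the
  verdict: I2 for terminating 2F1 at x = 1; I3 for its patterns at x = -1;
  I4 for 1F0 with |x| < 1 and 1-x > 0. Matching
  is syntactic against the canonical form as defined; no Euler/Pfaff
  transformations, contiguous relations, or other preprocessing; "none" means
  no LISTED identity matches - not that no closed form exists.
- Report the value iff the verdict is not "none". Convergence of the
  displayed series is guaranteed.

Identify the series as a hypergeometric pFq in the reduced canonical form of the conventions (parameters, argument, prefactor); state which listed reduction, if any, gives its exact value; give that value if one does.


At argument -\frac{1}{5}: a 2F1 with upper {1, \frac{5}{2}}, lower {2}, scaled by C = -\frac{10}{7}. Verdict: none - this 2F1 at x = -\frac{1}{5} matches no listed pattern, and upper {1, \frac{5}{2}} holds no stopper.

Key observation: t_0 being -\frac{10}{7}, striking the common factor k^2 + 1 reduces the term (C = -10/7).
Adjacent-term ratio: r(k) = -\frac{1}{5} * (k+1) (k+\frac{5}{2}) / [(k+2) (k+1)] - rational in k. x = -\frac{1}{5}; t_0 = -\frac{10}{7}; negate the roots.


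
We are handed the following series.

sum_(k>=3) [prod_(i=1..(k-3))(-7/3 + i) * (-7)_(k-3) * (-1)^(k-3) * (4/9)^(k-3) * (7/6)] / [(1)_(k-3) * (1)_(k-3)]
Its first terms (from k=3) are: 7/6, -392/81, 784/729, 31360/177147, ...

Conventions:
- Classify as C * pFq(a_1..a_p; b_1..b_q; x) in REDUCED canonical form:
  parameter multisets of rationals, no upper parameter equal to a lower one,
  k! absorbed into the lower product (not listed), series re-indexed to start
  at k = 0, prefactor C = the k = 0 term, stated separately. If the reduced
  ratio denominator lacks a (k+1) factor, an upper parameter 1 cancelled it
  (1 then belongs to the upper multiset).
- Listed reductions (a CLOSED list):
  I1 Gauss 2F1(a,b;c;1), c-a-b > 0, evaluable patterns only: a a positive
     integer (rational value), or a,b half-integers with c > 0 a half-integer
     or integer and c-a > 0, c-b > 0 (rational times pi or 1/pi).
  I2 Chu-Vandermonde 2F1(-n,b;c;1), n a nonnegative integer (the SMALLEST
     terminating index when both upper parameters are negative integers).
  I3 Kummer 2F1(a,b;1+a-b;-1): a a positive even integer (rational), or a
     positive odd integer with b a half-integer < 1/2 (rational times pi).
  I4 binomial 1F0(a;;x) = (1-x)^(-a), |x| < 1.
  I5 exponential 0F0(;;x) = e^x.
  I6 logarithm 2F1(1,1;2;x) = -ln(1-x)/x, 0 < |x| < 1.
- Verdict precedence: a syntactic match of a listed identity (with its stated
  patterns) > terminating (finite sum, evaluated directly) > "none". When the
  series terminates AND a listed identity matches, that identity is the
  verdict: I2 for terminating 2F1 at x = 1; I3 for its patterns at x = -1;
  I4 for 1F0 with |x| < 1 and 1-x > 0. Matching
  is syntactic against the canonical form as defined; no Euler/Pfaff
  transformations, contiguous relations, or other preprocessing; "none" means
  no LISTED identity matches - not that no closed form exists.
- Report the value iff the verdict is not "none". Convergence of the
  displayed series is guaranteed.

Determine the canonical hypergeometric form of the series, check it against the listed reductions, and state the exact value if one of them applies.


With C = 7/6: the canonical form is 2F1(-7, -4/3; 1; -4/9). Verdict: terminating. With -7 upstairs the series is a 8-term polynomial sum; evaluated term by term. Its exact value is -1345765520099/564859072962.

Structural cue: x = (-4/9) and the running product (prefactor 7/6) telescopes to a rising factorial.
Term ratio: r(k) = (-4/9) * (k-7) (k-4/3) / [(k+1) (k+1)] - rational; roots negated = parameters, x = (-4/9), C = 7/6.


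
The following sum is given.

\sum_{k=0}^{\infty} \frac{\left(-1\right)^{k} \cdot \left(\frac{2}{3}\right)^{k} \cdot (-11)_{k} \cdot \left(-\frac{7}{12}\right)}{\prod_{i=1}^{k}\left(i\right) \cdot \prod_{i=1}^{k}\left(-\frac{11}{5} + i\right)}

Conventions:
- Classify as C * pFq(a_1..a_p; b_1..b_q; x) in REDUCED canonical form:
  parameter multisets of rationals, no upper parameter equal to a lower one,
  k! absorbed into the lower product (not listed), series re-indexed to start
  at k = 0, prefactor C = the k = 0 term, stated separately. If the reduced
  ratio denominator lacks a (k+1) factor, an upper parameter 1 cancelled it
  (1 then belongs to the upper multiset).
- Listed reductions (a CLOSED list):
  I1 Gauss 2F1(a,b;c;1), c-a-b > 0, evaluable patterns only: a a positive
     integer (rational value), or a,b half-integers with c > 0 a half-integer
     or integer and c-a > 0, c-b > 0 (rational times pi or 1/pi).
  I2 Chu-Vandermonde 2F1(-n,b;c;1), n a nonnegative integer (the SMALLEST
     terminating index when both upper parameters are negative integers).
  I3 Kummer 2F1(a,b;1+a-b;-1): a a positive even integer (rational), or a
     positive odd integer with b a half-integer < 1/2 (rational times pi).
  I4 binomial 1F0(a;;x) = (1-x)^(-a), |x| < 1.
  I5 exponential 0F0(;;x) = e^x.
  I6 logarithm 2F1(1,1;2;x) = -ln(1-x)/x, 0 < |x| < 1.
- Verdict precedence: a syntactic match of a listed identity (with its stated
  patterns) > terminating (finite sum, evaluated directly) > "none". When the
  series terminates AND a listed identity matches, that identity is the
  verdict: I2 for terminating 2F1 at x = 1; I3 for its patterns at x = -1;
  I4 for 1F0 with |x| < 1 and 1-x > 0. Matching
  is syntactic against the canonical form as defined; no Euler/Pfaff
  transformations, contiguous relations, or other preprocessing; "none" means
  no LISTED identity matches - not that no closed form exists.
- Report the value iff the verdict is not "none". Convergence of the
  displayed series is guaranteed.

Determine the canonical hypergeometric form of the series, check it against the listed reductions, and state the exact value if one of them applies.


Canonical form: C = -\frac{7}{12} times 1F1 with upper {-11}, lower {-\frac{6}{5}}, x = -\frac{2}{3}. Verdict: terminating - no listed pattern fits, but -11 in the upper list cuts the series at k = 11; direct evaluation. Value: -\frac{248245905308412967}{691923178701612}.

First insight: with t_0 = -\frac{7}{12}, the (-1)^k factor (prefactor -7/12) folds into the argument's sign.
Consecutive-term ratio: r(k) = -\frac{2}{3} * (k-11) / [(k-\frac{6}{5}) (k+1)] - rational in k. x = -\frac{2}{3}; t_0 = -\frac{7}{12}; negate the roots.


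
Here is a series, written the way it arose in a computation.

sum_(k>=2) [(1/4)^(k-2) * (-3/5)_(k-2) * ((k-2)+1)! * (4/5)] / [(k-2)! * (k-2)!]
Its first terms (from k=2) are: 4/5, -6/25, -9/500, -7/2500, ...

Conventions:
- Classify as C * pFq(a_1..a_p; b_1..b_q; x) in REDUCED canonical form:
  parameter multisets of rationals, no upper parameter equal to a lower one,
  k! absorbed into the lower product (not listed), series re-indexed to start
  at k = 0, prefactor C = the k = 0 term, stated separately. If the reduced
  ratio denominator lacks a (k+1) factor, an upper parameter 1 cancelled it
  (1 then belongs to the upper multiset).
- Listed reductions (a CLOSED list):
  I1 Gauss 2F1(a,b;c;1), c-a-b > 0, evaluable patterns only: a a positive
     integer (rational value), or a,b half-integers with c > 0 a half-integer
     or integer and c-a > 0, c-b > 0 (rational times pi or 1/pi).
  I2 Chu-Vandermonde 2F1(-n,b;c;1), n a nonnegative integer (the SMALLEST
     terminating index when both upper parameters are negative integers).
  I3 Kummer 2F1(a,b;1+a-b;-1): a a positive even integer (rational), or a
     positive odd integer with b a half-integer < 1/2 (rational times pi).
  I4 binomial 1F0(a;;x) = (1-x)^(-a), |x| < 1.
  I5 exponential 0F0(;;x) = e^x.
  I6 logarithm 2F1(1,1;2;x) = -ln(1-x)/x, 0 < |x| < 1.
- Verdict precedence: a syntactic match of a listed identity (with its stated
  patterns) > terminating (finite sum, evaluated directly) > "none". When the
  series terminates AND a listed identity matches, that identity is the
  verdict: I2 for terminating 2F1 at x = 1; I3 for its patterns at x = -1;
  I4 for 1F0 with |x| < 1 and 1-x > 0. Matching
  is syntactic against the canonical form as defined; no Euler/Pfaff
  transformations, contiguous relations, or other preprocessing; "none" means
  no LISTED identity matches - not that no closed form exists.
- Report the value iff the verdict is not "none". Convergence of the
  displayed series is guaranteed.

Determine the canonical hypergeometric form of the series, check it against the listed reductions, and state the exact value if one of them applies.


First insight: t_0 being 4/5, the denominator's factorial ratio (prefactor 4/5) is a lower Pochhammer.
Term ratio: r(k) = (1/4) * (k-3/5) (k+2) / [(k+1) (k+1)] - rational in k, leading ratio (1/4); with t_0 = 4/5, classification follows.

Prefactor 4/5, argument 1/4: 2F1 with upper {-3/5, 2} over lower {1}. Verdict: none. Every listed pattern misses the 2F1 form at 1/4, upper {-3/5, 2}.


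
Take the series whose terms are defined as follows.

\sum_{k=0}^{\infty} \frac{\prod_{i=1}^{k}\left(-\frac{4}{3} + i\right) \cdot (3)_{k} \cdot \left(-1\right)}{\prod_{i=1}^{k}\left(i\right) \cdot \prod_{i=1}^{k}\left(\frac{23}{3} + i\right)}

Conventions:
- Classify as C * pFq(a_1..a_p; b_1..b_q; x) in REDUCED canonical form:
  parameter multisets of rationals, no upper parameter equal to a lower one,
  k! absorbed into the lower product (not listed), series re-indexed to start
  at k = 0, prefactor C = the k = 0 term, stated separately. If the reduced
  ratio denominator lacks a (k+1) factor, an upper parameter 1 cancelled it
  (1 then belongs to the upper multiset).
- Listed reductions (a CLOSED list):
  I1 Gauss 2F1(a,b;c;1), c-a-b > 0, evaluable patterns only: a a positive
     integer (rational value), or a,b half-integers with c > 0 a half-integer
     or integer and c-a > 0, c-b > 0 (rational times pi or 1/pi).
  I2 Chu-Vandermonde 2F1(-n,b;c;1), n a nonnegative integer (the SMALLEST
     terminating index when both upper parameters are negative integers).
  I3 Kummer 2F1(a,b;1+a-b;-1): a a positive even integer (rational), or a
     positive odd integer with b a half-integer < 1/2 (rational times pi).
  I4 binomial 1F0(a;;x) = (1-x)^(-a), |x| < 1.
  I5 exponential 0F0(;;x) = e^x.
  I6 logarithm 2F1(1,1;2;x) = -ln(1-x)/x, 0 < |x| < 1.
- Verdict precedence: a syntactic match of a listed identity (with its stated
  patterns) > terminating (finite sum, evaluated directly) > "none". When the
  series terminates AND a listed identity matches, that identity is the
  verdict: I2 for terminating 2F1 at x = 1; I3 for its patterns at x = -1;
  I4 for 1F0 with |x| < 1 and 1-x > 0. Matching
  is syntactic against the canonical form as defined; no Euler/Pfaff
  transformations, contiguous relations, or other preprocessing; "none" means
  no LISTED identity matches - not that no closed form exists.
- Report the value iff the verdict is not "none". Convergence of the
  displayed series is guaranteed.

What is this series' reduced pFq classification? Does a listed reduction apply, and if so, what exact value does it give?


x = 1 here; the reduced form reads 2F1, upper {-\frac{1}{3}, 3}, lower {\frac{26}{3}}, C = -1. Verdict: this is the Gauss summation I1 (x = 1: the Gamma ratio telescopes since c-a-b = 6 > 0 and a = 3 in Z>0). Exact value: -\frac{1955}{2268}.

The tell: with t_0 = -1, the lower running product (C = -1) is a rising factorial.
Adjacent-term ratio: r(k) = 1 * (k-\frac{1}{3}) (k+3) / [(k+\frac{26}{3}) (k+1)] ; factor over Q: parameters, x = 1, and C = -1.


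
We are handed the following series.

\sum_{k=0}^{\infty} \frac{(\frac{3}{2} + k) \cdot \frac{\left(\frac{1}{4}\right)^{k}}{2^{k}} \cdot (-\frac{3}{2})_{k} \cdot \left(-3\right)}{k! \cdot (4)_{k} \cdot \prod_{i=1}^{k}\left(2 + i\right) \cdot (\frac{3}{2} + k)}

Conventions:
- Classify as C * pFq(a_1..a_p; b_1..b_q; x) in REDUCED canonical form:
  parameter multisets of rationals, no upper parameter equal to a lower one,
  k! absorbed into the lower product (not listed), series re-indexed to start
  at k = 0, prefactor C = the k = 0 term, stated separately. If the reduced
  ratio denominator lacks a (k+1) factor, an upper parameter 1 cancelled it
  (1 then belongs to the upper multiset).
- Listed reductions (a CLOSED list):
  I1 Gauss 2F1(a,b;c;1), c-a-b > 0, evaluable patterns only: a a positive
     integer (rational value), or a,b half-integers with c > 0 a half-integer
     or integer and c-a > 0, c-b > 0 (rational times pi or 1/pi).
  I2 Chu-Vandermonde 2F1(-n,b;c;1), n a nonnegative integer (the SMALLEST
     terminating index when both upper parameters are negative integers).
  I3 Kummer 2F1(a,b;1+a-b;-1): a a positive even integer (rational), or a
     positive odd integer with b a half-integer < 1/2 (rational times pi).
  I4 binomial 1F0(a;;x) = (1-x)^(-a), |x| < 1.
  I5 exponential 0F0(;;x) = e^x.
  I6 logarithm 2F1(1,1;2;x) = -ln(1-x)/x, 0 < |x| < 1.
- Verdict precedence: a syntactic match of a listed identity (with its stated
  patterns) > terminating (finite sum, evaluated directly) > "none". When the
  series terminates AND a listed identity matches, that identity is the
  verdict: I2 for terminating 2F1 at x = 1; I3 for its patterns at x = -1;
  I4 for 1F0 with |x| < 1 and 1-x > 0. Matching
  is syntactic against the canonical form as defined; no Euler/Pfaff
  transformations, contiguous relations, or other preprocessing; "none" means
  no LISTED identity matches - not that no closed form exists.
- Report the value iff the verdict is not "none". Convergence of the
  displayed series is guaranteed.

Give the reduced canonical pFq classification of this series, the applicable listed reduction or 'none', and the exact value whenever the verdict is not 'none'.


Classification (C = -3): 1F2 with upper {-\frac{3}{2}}, lower {3, 4}, argument x = \frac{1}{8}. Verdict: none. Every listed pattern misses the 1F2 form at \frac{1}{8}, upper {-\frac{3}{2}}.

First insight: with t_0 = -3, the two k-th powers (prefactor -3) combine into one argument.
Step ratio: r(k) = \frac{1}{8} * (k-\frac{3}{2}) / [(k+3) (k+4) (k+1)] - rational; roots negated = parameters, x = \frac{1}{8}, C = -3.


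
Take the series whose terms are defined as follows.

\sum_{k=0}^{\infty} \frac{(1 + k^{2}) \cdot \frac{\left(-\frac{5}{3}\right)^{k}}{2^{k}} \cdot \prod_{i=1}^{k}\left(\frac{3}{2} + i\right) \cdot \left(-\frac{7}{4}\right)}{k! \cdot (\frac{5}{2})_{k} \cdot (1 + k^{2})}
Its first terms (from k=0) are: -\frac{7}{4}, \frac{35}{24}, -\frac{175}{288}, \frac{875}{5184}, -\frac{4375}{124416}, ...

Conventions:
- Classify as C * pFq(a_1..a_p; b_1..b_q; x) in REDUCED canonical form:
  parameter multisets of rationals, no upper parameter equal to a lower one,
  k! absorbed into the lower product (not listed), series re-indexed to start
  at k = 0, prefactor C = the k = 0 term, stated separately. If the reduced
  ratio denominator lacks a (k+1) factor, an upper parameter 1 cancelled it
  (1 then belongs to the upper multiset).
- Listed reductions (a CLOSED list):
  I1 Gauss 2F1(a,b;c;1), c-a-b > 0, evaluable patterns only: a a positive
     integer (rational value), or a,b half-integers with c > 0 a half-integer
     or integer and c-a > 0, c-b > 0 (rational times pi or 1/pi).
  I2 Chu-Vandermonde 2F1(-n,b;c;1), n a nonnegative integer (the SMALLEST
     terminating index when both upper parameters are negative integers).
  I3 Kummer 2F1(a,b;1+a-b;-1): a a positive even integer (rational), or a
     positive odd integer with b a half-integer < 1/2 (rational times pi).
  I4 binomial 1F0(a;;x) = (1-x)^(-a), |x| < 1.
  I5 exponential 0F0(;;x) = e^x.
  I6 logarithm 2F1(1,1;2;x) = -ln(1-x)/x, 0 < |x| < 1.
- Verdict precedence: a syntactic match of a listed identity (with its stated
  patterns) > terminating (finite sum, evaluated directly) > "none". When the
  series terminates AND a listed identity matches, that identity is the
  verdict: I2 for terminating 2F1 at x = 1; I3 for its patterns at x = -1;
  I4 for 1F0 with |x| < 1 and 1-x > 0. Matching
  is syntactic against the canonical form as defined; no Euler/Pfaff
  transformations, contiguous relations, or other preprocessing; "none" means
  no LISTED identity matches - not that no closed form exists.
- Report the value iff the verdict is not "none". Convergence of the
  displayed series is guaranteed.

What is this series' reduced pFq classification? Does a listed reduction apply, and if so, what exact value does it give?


First insight: with t_0 = -\frac{7}{4}, the two k-th powers (C = -7/4, x = -5/6) combine into one argument.
Step ratio: r(k) = -\frac{5}{6} * 1 / [(k+1)] - poly over poly, x = -\frac{5}{6} from leading terms; C = -\frac{7}{4} at k = 0.

x = -\frac{5}{6} here; the reduced form reads 0F0, upper {-}, lower {-}, C = -\frac{7}{4}. Verdict (x = -\frac{5}{6}): exponential (I5) applies (the 0F0 exponential series at x = -\frac{5}{6}). Value: \left(-\frac{7}{4}\right) \cdot e^{-\frac{5}{6}}.


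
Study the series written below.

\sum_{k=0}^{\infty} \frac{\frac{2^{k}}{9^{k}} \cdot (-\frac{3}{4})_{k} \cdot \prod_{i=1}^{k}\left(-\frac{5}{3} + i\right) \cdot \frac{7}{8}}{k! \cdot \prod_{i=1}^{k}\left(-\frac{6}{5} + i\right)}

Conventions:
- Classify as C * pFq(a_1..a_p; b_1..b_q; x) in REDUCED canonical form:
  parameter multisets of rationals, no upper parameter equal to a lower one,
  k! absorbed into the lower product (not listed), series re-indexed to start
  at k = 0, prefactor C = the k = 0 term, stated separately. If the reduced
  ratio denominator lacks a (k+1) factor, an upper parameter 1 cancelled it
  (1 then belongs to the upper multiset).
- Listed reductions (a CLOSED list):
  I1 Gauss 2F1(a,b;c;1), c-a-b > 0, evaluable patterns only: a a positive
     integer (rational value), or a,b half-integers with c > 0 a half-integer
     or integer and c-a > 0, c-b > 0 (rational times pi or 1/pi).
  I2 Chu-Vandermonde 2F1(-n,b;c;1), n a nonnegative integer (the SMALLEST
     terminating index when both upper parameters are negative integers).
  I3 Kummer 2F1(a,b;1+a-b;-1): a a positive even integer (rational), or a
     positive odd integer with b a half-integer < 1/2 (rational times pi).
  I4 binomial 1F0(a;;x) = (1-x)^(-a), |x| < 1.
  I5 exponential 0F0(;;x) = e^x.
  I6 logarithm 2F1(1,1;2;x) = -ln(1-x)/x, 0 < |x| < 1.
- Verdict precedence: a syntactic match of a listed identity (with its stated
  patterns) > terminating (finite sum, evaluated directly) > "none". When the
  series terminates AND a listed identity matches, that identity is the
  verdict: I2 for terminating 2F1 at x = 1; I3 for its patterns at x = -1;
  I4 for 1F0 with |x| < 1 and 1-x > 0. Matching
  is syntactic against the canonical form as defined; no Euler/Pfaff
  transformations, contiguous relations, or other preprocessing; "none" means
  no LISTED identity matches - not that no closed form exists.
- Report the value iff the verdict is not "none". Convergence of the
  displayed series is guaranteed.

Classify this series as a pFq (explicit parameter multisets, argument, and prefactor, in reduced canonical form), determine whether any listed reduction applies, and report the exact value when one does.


Reduced: x = \frac{2}{9}, 2F1, upper = {-\frac{3}{4}, -\frac{2}{3}}, lower = {-\frac{1}{5}}, C = \frac{7}{8}. Verdict: none - at argument \frac{2}{9} the multisets {-\frac{3}{4}, -\frac{2}{3}} ; {-\frac{1}{5}} match no listed identity.

First insight: t_0 = \frac{7}{8} here, and the lower running product (prefactor 7/8) is a rising factorial.
Ratio: r(k) = \frac{2}{9} * (k-\frac{3}{4}) (k-\frac{2}{3}) / [(k-\frac{1}{5}) (k+1)] - poly over poly, x = \frac{2}{9} from leading terms; C = \frac{7}{8} at k = 0.


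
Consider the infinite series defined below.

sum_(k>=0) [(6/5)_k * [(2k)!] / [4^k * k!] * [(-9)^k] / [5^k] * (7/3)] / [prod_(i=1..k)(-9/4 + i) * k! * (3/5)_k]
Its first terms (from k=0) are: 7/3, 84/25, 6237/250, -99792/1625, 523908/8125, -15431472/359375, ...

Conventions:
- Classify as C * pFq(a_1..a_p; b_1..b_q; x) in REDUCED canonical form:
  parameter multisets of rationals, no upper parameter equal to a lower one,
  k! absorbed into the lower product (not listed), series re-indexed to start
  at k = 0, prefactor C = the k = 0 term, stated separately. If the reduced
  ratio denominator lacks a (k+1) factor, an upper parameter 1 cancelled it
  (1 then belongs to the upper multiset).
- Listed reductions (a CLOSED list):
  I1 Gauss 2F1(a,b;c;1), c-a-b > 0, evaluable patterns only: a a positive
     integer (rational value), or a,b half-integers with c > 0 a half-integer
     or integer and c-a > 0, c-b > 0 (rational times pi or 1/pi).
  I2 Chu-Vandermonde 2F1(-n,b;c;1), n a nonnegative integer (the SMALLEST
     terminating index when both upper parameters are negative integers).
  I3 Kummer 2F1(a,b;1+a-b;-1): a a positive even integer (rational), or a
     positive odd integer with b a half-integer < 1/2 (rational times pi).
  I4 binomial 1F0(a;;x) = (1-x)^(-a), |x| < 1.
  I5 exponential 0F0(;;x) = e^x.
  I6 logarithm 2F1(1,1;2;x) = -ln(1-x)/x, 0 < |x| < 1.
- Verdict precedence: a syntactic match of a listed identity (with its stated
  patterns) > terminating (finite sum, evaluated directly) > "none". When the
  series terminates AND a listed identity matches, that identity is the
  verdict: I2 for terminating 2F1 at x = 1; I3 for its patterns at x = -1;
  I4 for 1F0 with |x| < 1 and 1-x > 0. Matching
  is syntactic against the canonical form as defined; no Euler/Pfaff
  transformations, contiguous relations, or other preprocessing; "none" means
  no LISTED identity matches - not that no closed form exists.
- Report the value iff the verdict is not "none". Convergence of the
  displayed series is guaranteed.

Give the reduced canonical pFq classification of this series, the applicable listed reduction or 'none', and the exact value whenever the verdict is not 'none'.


First insight: t_0 being 7/3, the two geometric factors (prefactor 7/3) combine into one argument.
Ratio: r(k) = (-9/5) * (k+1/2) (k+6/5) / [(k-5/4) (k+3/5) (k+1)] - rational in k, leading ratio (-9/5); with t_0 = 7/3, classification follows.

x = -9/5 here; the reduced form reads 2F2, upper {1/2, 6/5}, lower {-5/4, 3/5}, C = 7/3. Verdict: no listed reduction: x = -9/5 and upper {1/2, 6/5} fail every I1-I6 pattern.


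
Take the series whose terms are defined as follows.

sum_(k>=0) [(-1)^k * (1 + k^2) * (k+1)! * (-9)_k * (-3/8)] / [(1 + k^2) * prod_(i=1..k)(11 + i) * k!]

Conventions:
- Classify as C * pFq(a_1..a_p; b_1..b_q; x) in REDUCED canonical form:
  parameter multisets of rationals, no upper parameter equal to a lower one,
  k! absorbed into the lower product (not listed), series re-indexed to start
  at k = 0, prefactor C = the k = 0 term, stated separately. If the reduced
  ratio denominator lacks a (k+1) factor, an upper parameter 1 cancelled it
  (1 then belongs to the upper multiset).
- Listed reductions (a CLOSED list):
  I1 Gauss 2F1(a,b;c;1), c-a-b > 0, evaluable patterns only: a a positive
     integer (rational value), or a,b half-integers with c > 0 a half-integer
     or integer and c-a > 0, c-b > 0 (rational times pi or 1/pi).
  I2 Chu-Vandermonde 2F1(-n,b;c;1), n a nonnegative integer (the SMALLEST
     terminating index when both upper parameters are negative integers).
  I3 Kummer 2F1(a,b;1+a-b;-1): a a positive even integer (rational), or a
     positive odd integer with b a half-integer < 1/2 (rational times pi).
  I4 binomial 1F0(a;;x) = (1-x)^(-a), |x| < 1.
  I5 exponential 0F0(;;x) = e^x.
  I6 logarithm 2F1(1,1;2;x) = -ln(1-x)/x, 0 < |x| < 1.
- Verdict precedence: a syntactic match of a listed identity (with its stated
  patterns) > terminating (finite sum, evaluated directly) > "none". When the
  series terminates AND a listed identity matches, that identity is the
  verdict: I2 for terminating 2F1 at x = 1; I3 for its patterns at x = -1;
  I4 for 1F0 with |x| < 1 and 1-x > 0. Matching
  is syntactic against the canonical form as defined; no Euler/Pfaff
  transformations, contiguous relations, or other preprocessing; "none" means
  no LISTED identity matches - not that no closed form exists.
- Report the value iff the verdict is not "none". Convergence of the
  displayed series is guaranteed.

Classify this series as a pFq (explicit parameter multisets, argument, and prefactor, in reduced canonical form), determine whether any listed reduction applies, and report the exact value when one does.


Reduced: x = -1, 2F1, upper = {-9, 2}, lower = {12}, C = -3/8. Verdict: Kummer (I3) applies (x = -1; c = 12 equals 1+a-b for upper {-9, 2}: listed pattern). Hence: -33/16.

The tell: t_0 = -3/8 here, and the lower running product (prefactor -3/8) is a rising factorial.
Consecutive-term ratio: r(k) = (-1) * (k-9) (k+2) / [(k+12) (k+1)] - rational in k, leading ratio (-1); with t_0 = -3/8, classification follows.


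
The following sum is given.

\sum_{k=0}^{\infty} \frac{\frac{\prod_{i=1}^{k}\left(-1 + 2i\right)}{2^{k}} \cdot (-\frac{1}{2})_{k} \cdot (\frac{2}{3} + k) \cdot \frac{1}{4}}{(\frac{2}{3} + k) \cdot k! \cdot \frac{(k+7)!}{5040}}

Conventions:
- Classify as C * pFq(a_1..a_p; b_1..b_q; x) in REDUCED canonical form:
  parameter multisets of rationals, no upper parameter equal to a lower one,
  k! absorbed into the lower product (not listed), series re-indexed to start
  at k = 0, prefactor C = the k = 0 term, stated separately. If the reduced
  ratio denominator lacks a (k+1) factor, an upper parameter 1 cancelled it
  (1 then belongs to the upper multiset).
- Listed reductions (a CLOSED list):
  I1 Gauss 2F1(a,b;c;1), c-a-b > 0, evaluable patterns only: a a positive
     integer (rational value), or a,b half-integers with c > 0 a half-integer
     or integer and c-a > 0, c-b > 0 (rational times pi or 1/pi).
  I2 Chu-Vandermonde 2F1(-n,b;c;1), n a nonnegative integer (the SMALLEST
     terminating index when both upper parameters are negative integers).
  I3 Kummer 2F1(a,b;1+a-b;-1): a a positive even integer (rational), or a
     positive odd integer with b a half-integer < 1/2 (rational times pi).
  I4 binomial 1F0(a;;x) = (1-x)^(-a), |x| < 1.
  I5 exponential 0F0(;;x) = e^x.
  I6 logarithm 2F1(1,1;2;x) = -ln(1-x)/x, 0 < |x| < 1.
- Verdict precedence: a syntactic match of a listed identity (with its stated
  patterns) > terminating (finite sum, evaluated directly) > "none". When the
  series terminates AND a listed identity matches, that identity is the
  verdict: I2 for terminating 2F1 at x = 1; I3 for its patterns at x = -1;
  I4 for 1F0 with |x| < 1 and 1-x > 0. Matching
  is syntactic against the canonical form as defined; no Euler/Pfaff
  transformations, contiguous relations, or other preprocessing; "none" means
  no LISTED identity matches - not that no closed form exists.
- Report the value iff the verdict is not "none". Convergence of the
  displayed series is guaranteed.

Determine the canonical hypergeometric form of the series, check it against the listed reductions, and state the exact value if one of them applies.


Classification (C = \frac{1}{4}): 2F1 with upper {-\frac{1}{2}, \frac{1}{2}}, lower {8}, argument x = 1. Verdict at x = 1: the half-integer Gauss pattern (I1) matches (x = 1; upper {-\frac{1}{2}, \frac{1}{2}} half-integers, c = 8 in the evaluable pattern). Its exact value is \frac{2097152}{2760615} / \pi.

First insight: from the first term \frac{1}{4}: the denominator's factorial ratio (prefactor 1/4) is a lower Pochhammer.
Adjacent-term ratio: r(k) = 1 * (k-\frac{1}{2}) (k+\frac{1}{2}) / [(k+8) (k+1)] - rational in k. x = 1; t_0 = \frac{1}{4}; negate the roots.


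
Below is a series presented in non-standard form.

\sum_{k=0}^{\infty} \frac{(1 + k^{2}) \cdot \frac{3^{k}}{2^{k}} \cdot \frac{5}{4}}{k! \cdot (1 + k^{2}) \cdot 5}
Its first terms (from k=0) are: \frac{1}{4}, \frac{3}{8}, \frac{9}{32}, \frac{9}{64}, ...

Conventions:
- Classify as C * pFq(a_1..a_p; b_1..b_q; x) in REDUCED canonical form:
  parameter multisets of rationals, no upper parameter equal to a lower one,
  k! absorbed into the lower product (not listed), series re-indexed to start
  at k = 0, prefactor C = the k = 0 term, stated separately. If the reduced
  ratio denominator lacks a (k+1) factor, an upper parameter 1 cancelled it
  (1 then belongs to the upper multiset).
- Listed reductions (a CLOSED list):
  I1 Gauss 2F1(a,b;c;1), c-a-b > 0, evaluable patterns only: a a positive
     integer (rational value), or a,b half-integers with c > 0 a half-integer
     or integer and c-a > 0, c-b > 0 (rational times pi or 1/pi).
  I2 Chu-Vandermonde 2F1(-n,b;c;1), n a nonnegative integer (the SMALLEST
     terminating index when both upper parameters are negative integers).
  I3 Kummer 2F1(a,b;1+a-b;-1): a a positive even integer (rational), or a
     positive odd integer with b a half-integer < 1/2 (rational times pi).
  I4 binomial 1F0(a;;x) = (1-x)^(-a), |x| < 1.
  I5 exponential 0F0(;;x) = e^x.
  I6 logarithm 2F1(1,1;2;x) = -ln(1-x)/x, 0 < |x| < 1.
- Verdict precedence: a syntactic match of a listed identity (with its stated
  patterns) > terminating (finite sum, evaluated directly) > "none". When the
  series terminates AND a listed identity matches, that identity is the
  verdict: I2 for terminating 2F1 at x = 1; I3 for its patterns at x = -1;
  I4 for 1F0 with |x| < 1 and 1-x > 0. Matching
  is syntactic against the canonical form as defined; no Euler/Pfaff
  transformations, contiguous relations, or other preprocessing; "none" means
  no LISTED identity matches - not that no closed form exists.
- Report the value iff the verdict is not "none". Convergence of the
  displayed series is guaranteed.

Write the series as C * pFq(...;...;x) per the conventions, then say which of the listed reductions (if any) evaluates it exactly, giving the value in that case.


This is \frac{1}{4} * 0F0(-; -; \frac{3}{2}) in reduced canonical form. Verdict: the I5 exponential reduction matches (the 0F0 exponential series at x = \frac{3}{2}). Its exact value is \frac{1}{4} \cdot e^{\frac{3}{2}}.

Key step: t_0 being \frac{1}{4}, the two k-th powers (prefactor 1/4) combine into one argument.
Consecutive-term ratio: r(k) = \frac{3}{2} * 1 / [(k+1)] ; factor over Q: parameters, x = \frac{3}{2}, and C = \frac{1}{4}.


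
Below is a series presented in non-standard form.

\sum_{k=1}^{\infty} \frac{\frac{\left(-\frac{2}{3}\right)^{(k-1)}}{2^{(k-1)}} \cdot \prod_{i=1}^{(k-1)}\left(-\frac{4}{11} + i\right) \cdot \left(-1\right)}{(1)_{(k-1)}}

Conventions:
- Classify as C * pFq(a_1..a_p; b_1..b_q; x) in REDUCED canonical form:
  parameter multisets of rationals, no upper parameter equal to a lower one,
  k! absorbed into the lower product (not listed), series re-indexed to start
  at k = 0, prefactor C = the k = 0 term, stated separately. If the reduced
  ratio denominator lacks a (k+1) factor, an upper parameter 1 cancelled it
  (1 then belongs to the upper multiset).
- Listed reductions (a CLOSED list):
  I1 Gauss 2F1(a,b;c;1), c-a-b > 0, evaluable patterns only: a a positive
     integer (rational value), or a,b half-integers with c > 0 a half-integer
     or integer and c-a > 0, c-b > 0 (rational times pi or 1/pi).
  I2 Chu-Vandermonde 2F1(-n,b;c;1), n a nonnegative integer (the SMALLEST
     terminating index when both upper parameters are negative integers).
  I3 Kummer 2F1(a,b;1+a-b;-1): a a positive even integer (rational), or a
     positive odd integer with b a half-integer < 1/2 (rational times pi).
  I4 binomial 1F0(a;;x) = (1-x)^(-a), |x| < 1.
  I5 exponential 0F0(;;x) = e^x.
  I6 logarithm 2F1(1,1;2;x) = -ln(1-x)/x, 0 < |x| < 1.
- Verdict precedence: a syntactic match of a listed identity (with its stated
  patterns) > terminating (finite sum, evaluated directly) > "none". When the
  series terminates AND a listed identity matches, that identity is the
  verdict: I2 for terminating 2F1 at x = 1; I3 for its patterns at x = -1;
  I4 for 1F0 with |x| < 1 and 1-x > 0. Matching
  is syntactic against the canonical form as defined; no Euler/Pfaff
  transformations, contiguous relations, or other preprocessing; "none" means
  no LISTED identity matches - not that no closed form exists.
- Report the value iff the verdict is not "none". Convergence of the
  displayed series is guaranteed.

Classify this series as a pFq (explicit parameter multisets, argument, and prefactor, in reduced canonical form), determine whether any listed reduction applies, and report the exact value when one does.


The tell: with t_0 = -1, (1)_k (prefactor -1) is k! itself.
Step ratio: r(k) = -\frac{1}{3} * (k+\frac{7}{11}) / [(k+1)] - rational; roots negated = parameters, x = -\frac{1}{3}, C = -1.

Canonical form: C = -1 times 1F0 with upper {\frac{7}{11}}, lower {-}, x = -\frac{1}{3}. Verdict at x = -\frac{1}{3}: binomial (I4) matches (the 1F0 binomial series: exponent -7/11, x = -\frac{1}{3}). Sum: \left(-1\right) \cdot \left(\frac{4}{3}\right)^{-\frac{7}{11}}.


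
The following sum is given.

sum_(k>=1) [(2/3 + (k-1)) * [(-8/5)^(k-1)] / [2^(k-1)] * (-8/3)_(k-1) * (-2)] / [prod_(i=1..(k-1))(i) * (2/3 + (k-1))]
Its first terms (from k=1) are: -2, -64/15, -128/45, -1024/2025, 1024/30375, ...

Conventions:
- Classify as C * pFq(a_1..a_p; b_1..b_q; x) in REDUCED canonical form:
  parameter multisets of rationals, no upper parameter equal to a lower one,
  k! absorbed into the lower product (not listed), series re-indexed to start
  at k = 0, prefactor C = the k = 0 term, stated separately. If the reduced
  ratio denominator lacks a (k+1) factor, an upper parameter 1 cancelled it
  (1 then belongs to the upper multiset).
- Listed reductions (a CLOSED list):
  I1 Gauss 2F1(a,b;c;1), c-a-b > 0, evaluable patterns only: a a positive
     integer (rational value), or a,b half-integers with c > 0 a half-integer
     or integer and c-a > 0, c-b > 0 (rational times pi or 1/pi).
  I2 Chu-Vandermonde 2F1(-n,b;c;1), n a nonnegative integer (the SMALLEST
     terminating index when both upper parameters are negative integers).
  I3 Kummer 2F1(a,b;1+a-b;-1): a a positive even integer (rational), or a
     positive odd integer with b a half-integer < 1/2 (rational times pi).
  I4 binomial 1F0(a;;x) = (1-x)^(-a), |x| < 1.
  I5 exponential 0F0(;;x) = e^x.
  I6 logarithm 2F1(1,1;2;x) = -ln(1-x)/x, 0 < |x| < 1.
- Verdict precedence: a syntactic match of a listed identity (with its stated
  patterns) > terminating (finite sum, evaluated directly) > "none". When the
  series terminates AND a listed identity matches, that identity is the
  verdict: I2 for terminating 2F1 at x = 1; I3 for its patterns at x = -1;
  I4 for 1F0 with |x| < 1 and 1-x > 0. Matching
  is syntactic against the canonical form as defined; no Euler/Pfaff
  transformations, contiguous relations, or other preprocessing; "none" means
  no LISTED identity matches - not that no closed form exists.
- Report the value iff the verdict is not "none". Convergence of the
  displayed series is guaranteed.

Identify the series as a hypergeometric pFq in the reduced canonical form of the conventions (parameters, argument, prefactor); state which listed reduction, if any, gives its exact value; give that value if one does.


The series (x = -4/5) is 1F0: upper {-8/3}, lower {-}, prefactor -2. Verdict: the I4 binomial reduction applies (the 1F0 binomial series: exponent 8/3, x = -4/5). Value: (-2) * (9/5)^(8/3).

Key observation: t_0 = -2 here, and the two k-th powers (C = -2) combine into one argument.
Consecutive-term ratio: r(k) = (-4/5) * (k-8/3) / [(k+1)] ; factor over Q: parameters, x = (-4/5), and C = -2.


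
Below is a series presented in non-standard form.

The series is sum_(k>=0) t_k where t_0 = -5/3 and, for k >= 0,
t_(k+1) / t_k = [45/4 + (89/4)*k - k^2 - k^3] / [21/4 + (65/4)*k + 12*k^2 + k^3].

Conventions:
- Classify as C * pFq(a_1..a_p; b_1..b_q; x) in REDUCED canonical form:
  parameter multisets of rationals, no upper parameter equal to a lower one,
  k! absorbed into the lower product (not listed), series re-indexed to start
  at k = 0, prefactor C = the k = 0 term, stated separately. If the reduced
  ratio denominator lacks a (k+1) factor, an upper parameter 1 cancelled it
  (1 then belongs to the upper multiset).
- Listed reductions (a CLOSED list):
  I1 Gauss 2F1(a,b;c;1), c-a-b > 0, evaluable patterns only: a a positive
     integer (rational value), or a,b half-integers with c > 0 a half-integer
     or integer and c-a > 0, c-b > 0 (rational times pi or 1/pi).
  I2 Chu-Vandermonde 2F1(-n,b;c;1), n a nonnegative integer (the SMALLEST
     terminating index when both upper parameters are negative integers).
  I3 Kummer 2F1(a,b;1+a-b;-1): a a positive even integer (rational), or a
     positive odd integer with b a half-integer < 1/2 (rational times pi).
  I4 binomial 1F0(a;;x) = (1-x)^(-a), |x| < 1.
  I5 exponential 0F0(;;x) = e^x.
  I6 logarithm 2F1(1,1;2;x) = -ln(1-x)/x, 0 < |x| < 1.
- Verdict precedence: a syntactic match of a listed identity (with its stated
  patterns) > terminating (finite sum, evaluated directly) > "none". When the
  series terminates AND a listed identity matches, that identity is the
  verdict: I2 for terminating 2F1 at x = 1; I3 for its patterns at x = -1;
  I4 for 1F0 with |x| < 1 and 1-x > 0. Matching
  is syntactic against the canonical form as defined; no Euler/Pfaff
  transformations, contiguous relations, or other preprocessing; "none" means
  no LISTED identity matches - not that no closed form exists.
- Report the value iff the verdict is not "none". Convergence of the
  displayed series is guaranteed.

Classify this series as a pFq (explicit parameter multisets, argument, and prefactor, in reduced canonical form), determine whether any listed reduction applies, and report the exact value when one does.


x = -1 here; the reduced form reads 2F1, upper {-9/2, 5}, lower {21/2}, C = -5/3. Verdict: the Kummer evaluation I3 fires (x = -1; c = 21/2 equals 1+a-b for upper {-9/2, 5}: listed pattern). Value: (-3464175/1048576) * pi.

Key step: with t_0 = -5/3, cancel k + 1/2 from the displayed ratio first; then prefactor -5/3.
Consecutive-term ratio: r(k) = (-1) * (k-9/2) (k+5) / [(k+21/2) (k+1)] - rational in k, leading ratio (-1); with t_0 = -5/3, classification follows.
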